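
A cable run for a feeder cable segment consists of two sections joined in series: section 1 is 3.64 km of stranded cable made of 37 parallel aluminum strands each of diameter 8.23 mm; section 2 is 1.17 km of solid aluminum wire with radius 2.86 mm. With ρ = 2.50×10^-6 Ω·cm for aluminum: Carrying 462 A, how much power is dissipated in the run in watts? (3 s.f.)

2.53×10^5 W

ρ = 2.50×10^-6 Ω·cm = 2.50×10^-8 Ω·m
Section 1: A_strand = π(4.1150e-03)² = 5.320e-05 m²; R₁ = ρL/(N·A_s) = (2.50×10^-8)(3640)/(37×5.320e-05) = 0.04623 Ω
Section 2: A = πr² = π(2.8600e-03 m)² = 2.570e-05 m²
R₂ = (2.50×10^-8)(1170)/(2.570e-05) = 1.138 Ω
R = R₁ + R₂ = 1.184 Ω
P = I²R = (462)² × 1.184 = 2.53×10^5 W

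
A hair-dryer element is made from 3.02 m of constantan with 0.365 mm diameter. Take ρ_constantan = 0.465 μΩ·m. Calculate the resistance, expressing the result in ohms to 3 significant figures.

13.4 Ω

ρ = 0.465 μΩ·m = 4.65×10^-7 Ω·m
A = π(d/2)² = π(1.8250e-04 m)² = 1.046e-07 m²
R = ρL/A = (4.65×10^-7)(3.02 m)/(1.046e-07 m²) = 13.4 Ω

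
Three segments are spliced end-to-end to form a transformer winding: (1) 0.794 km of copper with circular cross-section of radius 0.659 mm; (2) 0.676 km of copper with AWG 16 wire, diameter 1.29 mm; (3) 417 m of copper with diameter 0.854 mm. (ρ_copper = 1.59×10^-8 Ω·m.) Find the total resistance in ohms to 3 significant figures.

29.1 Ω

Seg 1: A = πr² = π(6.5900e-04 m)² = 1.364e-06 m²
R_1 = (1.59×10^-8)(794)/(1.364e-06) = 9.253 Ω
Seg 2: A = π(1.29/2 mm)² = π(6.4500e-04 m)² = 1.307e-06 m²
R_2 = (1.59×10^-8)(676)/(1.307e-06) = 8.224 Ω
Seg 3: A = π(d/2)² = π(4.2700e-04 m)² = 5.728e-07 m²
R_3 = (1.59×10^-8)(417)/(5.728e-07) = 11.58 Ω
R_total = R_1 + R_2 + R_3 = 29.1 Ω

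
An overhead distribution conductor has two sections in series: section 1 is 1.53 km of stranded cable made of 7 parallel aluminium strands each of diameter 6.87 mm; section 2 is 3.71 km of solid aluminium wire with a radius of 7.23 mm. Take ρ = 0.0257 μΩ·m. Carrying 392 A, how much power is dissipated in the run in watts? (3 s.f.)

ρ = 0.0257 μΩ·m = 2.57×10^-8 Ω·m
Section 1: A_strand = π(3.4350e-03)² = 3.707e-05 m²; R₁ = ρL/(N·A_s) = (2.57×10^-8)(1530)/(7×3.707e-05) = 0.1515 Ω
Section 2: A = πr² = π(7.2300e-03 m)² = 1.642e-04 m²
R₂ = (2.57×10^-8)(3710)/(1.642e-04) = 0.5806 Ω
R = R₁ + R₂ = 0.7321 Ω
P = I²R = (392)² × 0.7321 = 1.13×10^5 W

1.13×10^5 W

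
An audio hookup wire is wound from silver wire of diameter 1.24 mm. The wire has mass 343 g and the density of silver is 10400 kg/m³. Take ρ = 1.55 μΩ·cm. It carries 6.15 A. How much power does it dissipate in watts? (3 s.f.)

13.3 W

ρ = 1.55 μΩ·cm = 1.55×10^-8 Ω·m
A = π(d/2)² = π(6.2000e-04 m)² = 1.2076e-06 m²
L = m/(density·A) = 0.343/(10400×1.2076e-06) = 27.31 m
R = ρL/A = (1.55×10^-8)(27.31)/(1.2076e-06) = 0.3505 Ω
P = I²R = (6.15)² × 0.3505 = 13.3 W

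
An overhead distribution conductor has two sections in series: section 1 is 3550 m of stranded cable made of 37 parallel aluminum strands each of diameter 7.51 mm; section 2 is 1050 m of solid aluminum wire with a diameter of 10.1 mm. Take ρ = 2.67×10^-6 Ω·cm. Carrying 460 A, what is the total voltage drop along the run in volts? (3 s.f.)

ρ = 2.67×10^-6 Ω·cm = 2.67×10^-8 Ω·m
Section 1: A_strand = π(3.7550e-03)² = 4.430e-05 m²; R₁ = ρL/(N·A_s) = (2.67×10^-8)(3550)/(37×4.430e-05) = 0.05783 Ω
Section 2: A = π(d/2)² = π(5.0500e-03 m)² = 8.012e-05 m²
R₂ = (2.67×10^-8)(1050)/(8.012e-05) = 0.3499 Ω
R = R₁ + R₂ = 0.4078 Ω
V = IR = 460 × 0.4078 = 188 V

188 V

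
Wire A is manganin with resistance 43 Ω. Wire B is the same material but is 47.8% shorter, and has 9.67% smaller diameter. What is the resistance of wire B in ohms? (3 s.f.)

R ∝ L/d², so R_B/R_A = (1 − 47.8/100) × (1 − 9.67/100)⁻²
= 0.522 × 1.226 = 0.6397
R_B = 0.6397 × 43 = 27.5 Ω

27.5 Ω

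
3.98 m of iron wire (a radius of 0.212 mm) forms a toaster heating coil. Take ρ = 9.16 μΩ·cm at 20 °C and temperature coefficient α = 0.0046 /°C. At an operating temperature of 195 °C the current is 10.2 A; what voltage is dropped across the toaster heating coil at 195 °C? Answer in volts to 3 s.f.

ρ = 9.16 μΩ·cm = 9.16×10^-8 Ω·m
A = πr² = π(2.1200e-04 m)² = 1.412e-07 m²
R₍20₎ = ρL/A = (9.16×10^-8)(3.98)/(1.412e-07) = 2.582 Ω
R₍195₎ = R₍20₎(1 + αΔT) = 2.582 × (1 + 0.0046×175) = 4.661 Ω
V = IR = 10.2 × 4.661 = 47.5 V

47.5 V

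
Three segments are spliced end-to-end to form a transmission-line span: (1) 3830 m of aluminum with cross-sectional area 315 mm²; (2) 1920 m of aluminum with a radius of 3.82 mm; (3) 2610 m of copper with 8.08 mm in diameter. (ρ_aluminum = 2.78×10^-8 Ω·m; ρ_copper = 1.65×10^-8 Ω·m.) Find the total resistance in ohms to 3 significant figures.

Seg 1: A = 315 mm² = 3.150e-04 m²
R_1 = (2.78×10^-8)(3830)/(3.150e-04) = 0.338 Ω
Seg 2: A = πr² = π(3.8200e-03 m)² = 4.584e-05 m²
R_2 = (2.78×10^-8)(1920)/(4.584e-05) = 1.164 Ω
Seg 3: A = π(d/2)² = π(4.0400e-03 m)² = 5.128e-05 m²
R_3 = (1.65×10^-8)(2610)/(5.128e-05) = 0.8399 Ω
R_total = R_1 + R_2 + R_3 = 2.34 Ω

2.34 Ω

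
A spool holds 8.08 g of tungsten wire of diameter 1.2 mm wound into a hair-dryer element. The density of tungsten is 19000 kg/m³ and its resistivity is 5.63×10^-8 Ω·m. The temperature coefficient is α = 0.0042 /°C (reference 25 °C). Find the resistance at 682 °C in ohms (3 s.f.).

A = π(d/2)² = π(6.0000e-04 m)² = 1.1310e-06 m²
L = m/(density·A) = 0.00808/(19000×1.1310e-06) = 0.376 m
R = ρL/A = (5.63×10^-8)(0.376)/(1.1310e-06) = 0.01872 Ω
R(682 °C) = 0.01872 × (1 + 0.0042×657) = 0.0704 Ω

0.0704 Ω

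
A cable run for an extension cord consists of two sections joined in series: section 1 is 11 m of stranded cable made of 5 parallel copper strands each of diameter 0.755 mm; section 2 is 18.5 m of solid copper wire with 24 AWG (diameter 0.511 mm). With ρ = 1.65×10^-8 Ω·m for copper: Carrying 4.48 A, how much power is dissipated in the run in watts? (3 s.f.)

Section 1: A_strand = π(3.7750e-04)² = 4.477e-07 m²; R₁ = ρL/(N·A_s) = (1.65×10^-8)(11)/(5×4.477e-07) = 0.08108 Ω
Section 2: A = π(0.511/2 mm)² = π(2.5550e-04 m)² = 2.051e-07 m²
R₂ = (1.65×10^-8)(18.5)/(2.051e-07) = 1.488 Ω
R = R₁ + R₂ = 1.569 Ω
P = I²R = (4.48)² × 1.569 = 31.5 W

31.5 W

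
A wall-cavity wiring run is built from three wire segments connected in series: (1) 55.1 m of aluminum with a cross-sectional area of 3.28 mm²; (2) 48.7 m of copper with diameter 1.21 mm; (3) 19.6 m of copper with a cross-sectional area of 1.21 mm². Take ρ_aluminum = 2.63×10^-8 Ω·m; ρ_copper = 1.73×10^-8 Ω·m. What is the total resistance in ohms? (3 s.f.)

1.45 Ω

Seg 1: A = 3.28 mm² = 3.280e-06 m²
R_1 = (2.63×10^-8)(55.1)/(3.280e-06) = 0.4418 Ω
Seg 2: A = π(d/2)² = π(6.0500e-04 m)² = 1.150e-06 m²
R_2 = (1.73×10^-8)(48.7)/(1.150e-06) = 0.7327 Ω
Seg 3: A = 1.21 mm² = 1.210e-06 m²
R_3 = (1.73×10^-8)(19.6)/(1.210e-06) = 0.2802 Ω
R_total = R_1 + R_2 + R_3 = 1.45 Ω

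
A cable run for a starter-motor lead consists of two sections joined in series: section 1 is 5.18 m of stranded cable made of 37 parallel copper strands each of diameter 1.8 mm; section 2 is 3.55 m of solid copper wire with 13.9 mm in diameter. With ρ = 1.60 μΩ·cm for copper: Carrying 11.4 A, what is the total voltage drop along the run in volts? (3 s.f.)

ρ = 1.60 μΩ·cm = 1.60×10^-8 Ω·m
Section 1: A_strand = π(9.0000e-04)² = 2.545e-06 m²; R₁ = ρL/(N·A_s) = (1.60×10^-8)(5.18)/(37×2.545e-06) = 8.803×10^-4 Ω
Section 2: A = π(d/2)² = π(6.9500e-03 m)² = 1.517e-04 m²
R₂ = (1.60×10^-8)(3.55)/(1.517e-04) = 3.743×10^-4 Ω
R = R₁ + R₂ = 0.001255 Ω
V = IR = 11.4 × 0.001255 = 0.0143 V

0.0143 V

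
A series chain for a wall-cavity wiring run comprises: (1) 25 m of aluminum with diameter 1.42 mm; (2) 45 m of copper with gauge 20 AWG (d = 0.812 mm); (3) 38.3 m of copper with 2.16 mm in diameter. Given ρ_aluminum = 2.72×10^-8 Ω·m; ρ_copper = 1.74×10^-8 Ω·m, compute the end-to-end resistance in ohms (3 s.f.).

Seg 1: A = π(d/2)² = π(7.1000e-04 m)² = 1.584e-06 m²
R_1 = (2.72×10^-8)(25)/(1.584e-06) = 0.4294 Ω
Seg 2: A = π(0.812/2 mm)² = π(4.0600e-04 m)² = 5.178e-07 m²
R_2 = (1.74×10^-8)(45)/(5.178e-07) = 1.512 Ω
Seg 3: A = π(d/2)² = π(1.0800e-03 m)² = 3.664e-06 m²
R_3 = (1.74×10^-8)(38.3)/(3.664e-06) = 0.1819 Ω
R_total = R_1 + R_2 + R_3 = 2.12 Ω

2.12 Ω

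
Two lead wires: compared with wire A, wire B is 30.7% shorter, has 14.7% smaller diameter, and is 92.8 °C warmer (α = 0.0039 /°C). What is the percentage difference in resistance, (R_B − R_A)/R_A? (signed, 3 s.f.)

R ∝ ρL/d² with ρ ∝ (1+αΔT), so R_B/R_A = (1 − 30.7/100) × (1 − 14.7/100)⁻² × (1 + 0.0039×92.8)
= 0.693 × 1.374 × 1.362 = 1.297
(R_B − R_A)/R_A = 1.297 − 1 = 29.7%

29.7%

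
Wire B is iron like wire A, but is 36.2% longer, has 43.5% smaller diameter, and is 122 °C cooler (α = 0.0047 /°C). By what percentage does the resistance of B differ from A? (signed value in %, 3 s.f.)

82.0%

R ∝ ρL/d² with ρ ∝ (1+αΔT), so R_B/R_A = (1 + 36.2/100) × (1 − 43.5/100)⁻² × (1 − 0.0047×122)
= 1.362 × 3.133 × 0.4266 = 1.82
(R_B − R_A)/R_A = 1.82 − 1 = 82.0%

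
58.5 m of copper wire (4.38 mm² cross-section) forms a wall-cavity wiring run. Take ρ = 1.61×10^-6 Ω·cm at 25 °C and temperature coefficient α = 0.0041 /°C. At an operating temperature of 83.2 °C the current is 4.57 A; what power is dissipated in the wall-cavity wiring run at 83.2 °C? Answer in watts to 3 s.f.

5.56 W

ρ = 1.61×10^-6 Ω·cm = 1.61×10^-8 Ω·m
A = 4.38 mm² = 4.380e-06 m²
R₍25₎ = ρL/A = (1.61×10^-8)(58.5)/(4.380e-06) = 0.215 Ω
R₍83.2₎ = R₍25₎(1 + αΔT) = 0.215 × (1 + 0.0041×58.2) = 0.2663 Ω
P = I²R = (4.57)² × 0.2663 = 5.56 W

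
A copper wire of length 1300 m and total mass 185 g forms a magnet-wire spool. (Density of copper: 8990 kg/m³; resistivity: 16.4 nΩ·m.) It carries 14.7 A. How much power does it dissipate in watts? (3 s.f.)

2.91×10^5 W

ρ = 16.4 nΩ·m = 1.64×10^-8 Ω·m
A = m/(density·L) = 0.185/(8990×1300) = 1.5830e-08 m²
R = ρL/A = (1.64×10^-8)(1300)/(1.5830e-08) = 1347 Ω
P = I²R = (14.7)² × 1347 = 2.91×10^5 W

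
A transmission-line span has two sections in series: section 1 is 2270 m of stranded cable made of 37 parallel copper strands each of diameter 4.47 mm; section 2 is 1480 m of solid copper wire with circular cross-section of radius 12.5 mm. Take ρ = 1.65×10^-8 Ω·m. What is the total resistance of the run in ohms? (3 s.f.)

Section 1: A_strand = π(2.2350e-03)² = 1.569e-05 m²; R₁ = ρL/(N·A_s) = (1.65×10^-8)(2270)/(37×1.569e-05) = 0.06451 Ω
Section 2: A = πr² = π(1.2500e-02 m)² = 4.909e-04 m²
R₂ = (1.65×10^-8)(1480)/(4.909e-04) = 0.04975 Ω
R = R₁ + R₂ = 0.114 Ω

0.114 Ω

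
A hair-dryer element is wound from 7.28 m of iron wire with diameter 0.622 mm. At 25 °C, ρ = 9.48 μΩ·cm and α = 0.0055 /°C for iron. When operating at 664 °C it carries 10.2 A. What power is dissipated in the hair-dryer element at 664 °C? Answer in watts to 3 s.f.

ρ = 9.48 μΩ·cm = 9.48×10^-8 Ω·m
A = π(d/2)² = π(3.1100e-04 m)² = 3.039e-07 m²
R₍25₎ = ρL/A = (9.48×10^-8)(7.28)/(3.039e-07) = 2.271 Ω
R₍664₎ = R₍25₎(1 + αΔT) = 2.271 × (1 + 0.0055×639) = 10.25 Ω
P = I²R = (10.2)² × 10.25 = 1070 W

1070 W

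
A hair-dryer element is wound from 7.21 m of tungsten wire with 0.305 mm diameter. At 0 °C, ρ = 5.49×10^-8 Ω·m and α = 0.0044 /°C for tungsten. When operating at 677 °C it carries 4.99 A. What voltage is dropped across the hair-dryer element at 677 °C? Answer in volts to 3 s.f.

A = π(d/2)² = π(1.5250e-04 m)² = 7.306e-08 m²
R₍0₎ = ρL/A = (5.49×10^-8)(7.21)/(7.306e-08) = 5.418 Ω
R₍677₎ = R₍0₎(1 + αΔT) = 5.418 × (1 + 0.0044×677) = 21.56 Ω
V = IR = 4.99 × 21.56 = 108 V

108 V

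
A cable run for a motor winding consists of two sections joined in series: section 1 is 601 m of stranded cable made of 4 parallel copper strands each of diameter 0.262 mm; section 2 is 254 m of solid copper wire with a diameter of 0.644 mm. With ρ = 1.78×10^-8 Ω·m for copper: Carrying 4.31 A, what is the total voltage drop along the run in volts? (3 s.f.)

274 V

Section 1: A_strand = π(1.3100e-04)² = 5.391e-08 m²; R₁ = ρL/(N·A_s) = (1.78×10^-8)(601)/(4×5.391e-08) = 49.61 Ω
Section 2: A = π(d/2)² = π(3.2200e-04 m)² = 3.257e-07 m²
R₂ = (1.78×10^-8)(254)/(3.257e-07) = 13.88 Ω
R = R₁ + R₂ = 63.49 Ω
V = IR = 4.31 × 63.49 = 274 V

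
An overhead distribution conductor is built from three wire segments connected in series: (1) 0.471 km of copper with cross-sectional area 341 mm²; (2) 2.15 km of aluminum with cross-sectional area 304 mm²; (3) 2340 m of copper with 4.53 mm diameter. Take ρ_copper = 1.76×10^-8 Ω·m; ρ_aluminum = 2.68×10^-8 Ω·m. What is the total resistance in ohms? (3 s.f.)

2.77 Ω

Seg 1: A = 341 mm² = 3.410e-04 m²
R_1 = (1.76×10^-8)(471)/(3.410e-04) = 0.02431 Ω
Seg 2: A = 304 mm² = 3.040e-04 m²
R_2 = (2.68×10^-8)(2150)/(3.040e-04) = 0.1895 Ω
Seg 3: A = π(d/2)² = π(2.2650e-03 m)² = 1.612e-05 m²
R_3 = (1.76×10^-8)(2340)/(1.612e-05) = 2.555 Ω
R_total = R_1 + R_2 + R_3 = 2.77 Ω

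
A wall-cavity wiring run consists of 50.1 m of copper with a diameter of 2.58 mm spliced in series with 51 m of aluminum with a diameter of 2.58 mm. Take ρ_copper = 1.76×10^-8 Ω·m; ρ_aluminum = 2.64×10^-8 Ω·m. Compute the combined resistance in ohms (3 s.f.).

Segment 1: A = π(d/2)² = π(1.2900e-03 m)² = 5.228e-06 m²
R₁ = ρL/A = (1.76×10^-8)(50.1)/(5.228e-06) = 0.1687 Ω
R₂ = (2.64×10^-8)(51)/(5.228e-06) = 0.2575 Ω
R = R₁ + R₂ = 0.426 Ω

0.426 Ω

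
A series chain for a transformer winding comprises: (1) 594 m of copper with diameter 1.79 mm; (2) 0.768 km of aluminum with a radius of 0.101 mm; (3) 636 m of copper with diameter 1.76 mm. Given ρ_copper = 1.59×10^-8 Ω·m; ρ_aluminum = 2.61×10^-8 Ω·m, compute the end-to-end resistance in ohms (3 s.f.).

Seg 1: A = π(d/2)² = π(8.9500e-04 m)² = 2.516e-06 m²
R_1 = (1.59×10^-8)(594)/(2.516e-06) = 3.753 Ω
Seg 2: A = πr² = π(1.0100e-04 m)² = 3.205e-08 m²
R_2 = (2.61×10^-8)(768)/(3.205e-08) = 625.5 Ω
Seg 3: A = π(d/2)² = π(8.8000e-04 m)² = 2.433e-06 m²
R_3 = (1.59×10^-8)(636)/(2.433e-06) = 4.157 Ω
R_total = R_1 + R_2 + R_3 = 633 Ω

633 Ω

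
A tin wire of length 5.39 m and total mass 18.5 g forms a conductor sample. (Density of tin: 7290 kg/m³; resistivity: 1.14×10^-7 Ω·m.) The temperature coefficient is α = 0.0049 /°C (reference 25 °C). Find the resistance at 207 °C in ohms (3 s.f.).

A = m/(density·L) = 0.0185/(7290×5.39) = 4.7082e-07 m²
R = ρL/A = (1.14×10^-7)(5.39)/(4.7082e-07) = 1.305 Ω
R(207 °C) = 1.305 × (1 + 0.0049×182) = 2.47 Ω

2.47 Ω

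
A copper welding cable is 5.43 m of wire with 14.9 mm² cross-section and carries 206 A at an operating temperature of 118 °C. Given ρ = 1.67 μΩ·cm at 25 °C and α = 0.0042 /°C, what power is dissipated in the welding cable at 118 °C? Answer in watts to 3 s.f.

ρ = 1.67 μΩ·cm = 1.67×10^-8 Ω·m
A = 14.9 mm² = 1.490e-05 m²
R₍25₎ = ρL/A = (1.67×10^-8)(5.43)/(1.490e-05) = 0.006086 Ω
R₍118₎ = R₍25₎(1 + αΔT) = 0.006086 × (1 + 0.0042×93) = 0.008463 Ω
P = I²R = (206)² × 0.008463 = 359 W

359 W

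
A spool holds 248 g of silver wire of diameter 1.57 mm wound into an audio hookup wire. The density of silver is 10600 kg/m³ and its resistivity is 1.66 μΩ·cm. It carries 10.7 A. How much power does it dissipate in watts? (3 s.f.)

ρ = 1.66 μΩ·cm = 1.66×10^-8 Ω·m
A = π(d/2)² = π(7.8500e-04 m)² = 1.9359e-06 m²
L = m/(density·A) = 0.248/(10600×1.9359e-06) = 12.09 m
R = ρL/A = (1.66×10^-8)(12.09)/(1.9359e-06) = 0.1036 Ω
P = I²R = (10.7)² × 0.1036 = 11.9 W

11.9 W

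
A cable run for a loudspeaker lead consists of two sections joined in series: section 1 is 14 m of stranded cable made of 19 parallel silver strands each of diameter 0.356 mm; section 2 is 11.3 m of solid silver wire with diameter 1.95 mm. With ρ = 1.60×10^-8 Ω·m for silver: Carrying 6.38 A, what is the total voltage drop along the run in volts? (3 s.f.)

1.14 V

Section 1: A_strand = π(1.7800e-04)² = 9.954e-08 m²; R₁ = ρL/(N·A_s) = (1.60×10^-8)(14)/(19×9.954e-08) = 0.1184 Ω
Section 2: A = π(d/2)² = π(9.7500e-04 m)² = 2.986e-06 m²
R₂ = (1.60×10^-8)(11.3)/(2.986e-06) = 0.06054 Ω
R = R₁ + R₂ = 0.179 Ω
V = IR = 6.38 × 0.179 = 1.14 V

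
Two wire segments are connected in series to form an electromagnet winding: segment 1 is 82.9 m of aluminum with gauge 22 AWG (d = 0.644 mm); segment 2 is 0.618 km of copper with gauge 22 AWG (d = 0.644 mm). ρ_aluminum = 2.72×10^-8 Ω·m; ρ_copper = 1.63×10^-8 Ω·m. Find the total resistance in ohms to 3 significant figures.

37.8 Ω

Segment 1: A = π(0.644/2 mm)² = π(3.2200e-04 m)² = 3.257e-07 m²
R₁ = ρL/A = (2.72×10^-8)(82.9)/(3.257e-07) = 6.922 Ω
R₂ = (1.63×10^-8)(618)/(3.257e-07) = 30.93 Ω
R = R₁ + R₂ = 37.8 Ω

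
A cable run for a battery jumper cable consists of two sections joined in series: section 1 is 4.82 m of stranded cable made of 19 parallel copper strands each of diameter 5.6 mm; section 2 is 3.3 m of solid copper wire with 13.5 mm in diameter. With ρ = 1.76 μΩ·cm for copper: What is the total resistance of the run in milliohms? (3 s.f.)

ρ = 1.76 μΩ·cm = 1.76×10^-8 Ω·m
Section 1: A_strand = π(2.8000e-03)² = 2.463e-05 m²; R₁ = ρL/(N·A_s) = (1.76×10^-8)(4.82)/(19×2.463e-05) = 1.813×10^-4 Ω
Section 2: A = π(d/2)² = π(6.7500e-03 m)² = 1.431e-04 m²
R₂ = (1.76×10^-8)(3.3)/(1.431e-04) = 4.058×10^-4 Ω
R = R₁ + R₂ = 0.587 mΩ

0.587 mΩ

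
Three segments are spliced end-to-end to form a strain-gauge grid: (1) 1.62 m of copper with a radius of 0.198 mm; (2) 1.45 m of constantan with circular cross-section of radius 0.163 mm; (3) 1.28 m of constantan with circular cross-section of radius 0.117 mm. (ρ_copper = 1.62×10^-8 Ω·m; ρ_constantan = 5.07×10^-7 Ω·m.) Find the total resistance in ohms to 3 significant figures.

Seg 1: A = πr² = π(1.9800e-04 m)² = 1.232e-07 m²
R_1 = (1.62×10^-8)(1.62)/(1.232e-07) = 0.2131 Ω
Seg 2: A = πr² = π(1.6300e-04 m)² = 8.347e-08 m²
R_2 = (5.07×10^-7)(1.45)/(8.347e-08) = 8.807 Ω
Seg 3: A = πr² = π(1.1700e-04 m)² = 4.301e-08 m²
R_3 = (5.07×10^-7)(1.28)/(4.301e-08) = 15.09 Ω
R_total = R_1 + R_2 + R_3 = 24.1 Ω

24.1 Ω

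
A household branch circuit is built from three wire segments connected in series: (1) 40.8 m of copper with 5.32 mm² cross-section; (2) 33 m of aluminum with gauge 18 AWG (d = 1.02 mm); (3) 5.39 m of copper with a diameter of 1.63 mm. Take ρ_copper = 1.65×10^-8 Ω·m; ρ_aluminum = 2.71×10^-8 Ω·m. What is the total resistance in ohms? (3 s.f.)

Seg 1: A = 5.32 mm² = 5.320e-06 m²
R_1 = (1.65×10^-8)(40.8)/(5.320e-06) = 0.1265 Ω
Seg 2: A = π(1.02/2 mm)² = π(5.1000e-04 m)² = 8.171e-07 m²
R_2 = (2.71×10^-8)(33)/(8.171e-07) = 1.094 Ω
Seg 3: A = π(d/2)² = π(8.1500e-04 m)² = 2.087e-06 m²
R_3 = (1.65×10^-8)(5.39)/(2.087e-06) = 0.04262 Ω
R_total = R_1 + R_2 + R_3 = 1.26 Ω

1.26 Ω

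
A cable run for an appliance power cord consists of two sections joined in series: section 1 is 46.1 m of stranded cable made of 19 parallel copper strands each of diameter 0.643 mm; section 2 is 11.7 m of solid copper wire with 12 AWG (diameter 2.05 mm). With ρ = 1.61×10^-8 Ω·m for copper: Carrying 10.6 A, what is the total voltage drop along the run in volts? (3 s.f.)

Section 1: A_strand = π(3.2150e-04)² = 3.247e-07 m²; R₁ = ρL/(N·A_s) = (1.61×10^-8)(46.1)/(19×3.247e-07) = 0.1203 Ω
Section 2: A = π(2.05/2 mm)² = π(1.0250e-03 m)² = 3.301e-06 m²
R₂ = (1.61×10^-8)(11.7)/(3.301e-06) = 0.05707 Ω
R = R₁ + R₂ = 0.1774 Ω
V = IR = 10.6 × 0.1774 = 1.88 V

1.88 V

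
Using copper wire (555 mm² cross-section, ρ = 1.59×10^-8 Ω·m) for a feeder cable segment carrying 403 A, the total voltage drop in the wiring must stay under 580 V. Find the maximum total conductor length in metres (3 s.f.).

A = 555 mm² = 5.550e-04 m²
L_max = V_max·A/(1·ρI) = (580)(5.550e-04)/(1.59×10^-8×403) = 50200 m

50200 m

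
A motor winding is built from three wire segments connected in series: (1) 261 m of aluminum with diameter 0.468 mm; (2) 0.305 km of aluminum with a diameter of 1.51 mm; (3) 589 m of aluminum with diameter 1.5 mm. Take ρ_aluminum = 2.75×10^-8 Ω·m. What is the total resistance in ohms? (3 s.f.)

Seg 1: A = π(d/2)² = π(2.3400e-04 m)² = 1.720e-07 m²
R_1 = (2.75×10^-8)(261)/(1.720e-07) = 41.72 Ω
Seg 2: A = π(d/2)² = π(7.5500e-04 m)² = 1.791e-06 m²
R_2 = (2.75×10^-8)(305)/(1.791e-06) = 4.684 Ω
Seg 3: A = π(d/2)² = π(7.5000e-04 m)² = 1.767e-06 m²
R_3 = (2.75×10^-8)(589)/(1.767e-06) = 9.166 Ω
R_total = R_1 + R_2 + R_3 = 55.6 Ω

55.6 Ω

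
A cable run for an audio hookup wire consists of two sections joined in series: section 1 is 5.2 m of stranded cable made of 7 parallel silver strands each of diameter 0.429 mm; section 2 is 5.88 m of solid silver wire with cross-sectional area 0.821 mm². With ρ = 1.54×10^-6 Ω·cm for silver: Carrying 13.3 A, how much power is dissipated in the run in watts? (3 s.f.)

ρ = 1.54×10^-6 Ω·cm = 1.54×10^-8 Ω·m
Section 1: A_strand = π(2.1450e-04)² = 1.445e-07 m²; R₁ = ρL/(N·A_s) = (1.54×10^-8)(5.2)/(7×1.445e-07) = 0.07914 Ω
Section 2: A = 0.821 mm² = 8.210e-07 m²
R₂ = (1.54×10^-8)(5.88)/(8.210e-07) = 0.1103 Ω
R = R₁ + R₂ = 0.1894 Ω
P = I²R = (13.3)² × 0.1894 = 33.5 W

33.5 W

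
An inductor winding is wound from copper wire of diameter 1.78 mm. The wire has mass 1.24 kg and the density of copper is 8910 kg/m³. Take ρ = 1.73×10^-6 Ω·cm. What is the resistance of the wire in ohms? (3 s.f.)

0.389 Ω

ρ = 1.73×10^-6 Ω·cm = 1.73×10^-8 Ω·m
A = π(d/2)² = π(8.9000e-04 m)² = 2.4885e-06 m²
L = m/(density·A) = 1.24/(8910×2.4885e-06) = 55.93 m
R = ρL/A = (1.73×10^-8)(55.93)/(2.4885e-06) = 0.389 Ω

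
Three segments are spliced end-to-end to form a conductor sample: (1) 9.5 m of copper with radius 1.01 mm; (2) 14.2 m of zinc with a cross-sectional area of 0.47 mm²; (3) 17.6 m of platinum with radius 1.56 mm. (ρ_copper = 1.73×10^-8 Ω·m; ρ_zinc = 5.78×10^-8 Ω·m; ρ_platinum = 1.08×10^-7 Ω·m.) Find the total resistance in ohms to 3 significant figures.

Seg 1: A = πr² = π(1.0100e-03 m)² = 3.205e-06 m²
R_1 = (1.73×10^-8)(9.5)/(3.205e-06) = 0.05128 Ω
Seg 2: A = 0.47 mm² = 4.700e-07 m²
R_2 = (5.78×10^-8)(14.2)/(4.700e-07) = 1.746 Ω
Seg 3: A = πr² = π(1.5600e-03 m)² = 7.645e-06 m²
R_3 = (1.08×10^-7)(17.6)/(7.645e-06) = 0.2486 Ω
R_total = R_1 + R_2 + R_3 = 2.05 Ω

2.05 Ω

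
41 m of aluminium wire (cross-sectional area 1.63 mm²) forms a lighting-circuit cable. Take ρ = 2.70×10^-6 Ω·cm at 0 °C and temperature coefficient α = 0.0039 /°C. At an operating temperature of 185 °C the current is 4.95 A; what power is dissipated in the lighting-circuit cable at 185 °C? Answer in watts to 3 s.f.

28.6 W

ρ = 2.70×10^-6 Ω·cm = 2.70×10^-8 Ω·m
A = 1.63 mm² = 1.630e-06 m²
R₍0₎ = ρL/A = (2.70×10^-8)(41)/(1.630e-06) = 0.6791 Ω
R₍185₎ = R₍0₎(1 + αΔT) = 0.6791 × (1 + 0.0039×185) = 1.169 Ω
P = I²R = (4.95)² × 1.169 = 28.6 W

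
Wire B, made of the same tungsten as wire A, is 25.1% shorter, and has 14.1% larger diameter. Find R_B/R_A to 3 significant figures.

0.575

R ∝ L/d², so R_B/R_A = (1 − 25.1/100) × (1 + 14.1/100)⁻²
= 0.749 × 0.7681 = 0.575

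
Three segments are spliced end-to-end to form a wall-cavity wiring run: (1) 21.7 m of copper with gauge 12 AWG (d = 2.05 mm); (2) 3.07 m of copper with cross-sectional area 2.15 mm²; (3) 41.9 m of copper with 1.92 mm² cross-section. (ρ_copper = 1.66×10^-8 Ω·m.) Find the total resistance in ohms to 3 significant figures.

0.495 Ω

Seg 1: A = π(2.05/2 mm)² = π(1.0250e-03 m)² = 3.301e-06 m²
R_1 = (1.66×10^-8)(21.7)/(3.301e-06) = 0.1091 Ω
Seg 2: A = 2.15 mm² = 2.150e-06 m²
R_2 = (1.66×10^-8)(3.07)/(2.150e-06) = 0.0237 Ω
Seg 3: A = 1.92 mm² = 1.920e-06 m²
R_3 = (1.66×10^-8)(41.9)/(1.920e-06) = 0.3623 Ω
R_total = R_1 + R_2 + R_3 = 0.495 Ω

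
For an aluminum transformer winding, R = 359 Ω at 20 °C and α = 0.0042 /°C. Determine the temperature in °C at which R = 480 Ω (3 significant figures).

R = R₀(1 + α(T − T₀)) ⇒ T = T₀ + (R/R₀ − 1)/α
T = 20 + (480/359 − 1)/0.0042 = 20 + (0.337)/0.0042 = 100 °C

100 °C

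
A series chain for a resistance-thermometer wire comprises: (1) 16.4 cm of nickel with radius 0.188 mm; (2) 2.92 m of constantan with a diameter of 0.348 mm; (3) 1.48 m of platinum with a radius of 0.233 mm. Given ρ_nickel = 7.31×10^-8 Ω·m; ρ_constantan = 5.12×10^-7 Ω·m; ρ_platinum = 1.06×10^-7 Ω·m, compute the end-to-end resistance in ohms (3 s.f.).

16.7 Ω

Seg 1: A = πr² = π(1.8800e-04 m)² = 1.110e-07 m²
R_1 = (7.31×10^-8)(0.164)/(1.110e-07) = 0.108 Ω
Seg 2: A = π(d/2)² = π(1.7400e-04 m)² = 9.511e-08 m²
R_2 = (5.12×10^-7)(2.92)/(9.511e-08) = 15.72 Ω
Seg 3: A = πr² = π(2.3300e-04 m)² = 1.706e-07 m²
R_3 = (1.06×10^-7)(1.48)/(1.706e-07) = 0.9198 Ω
R_total = R_1 + R_2 + R_3 = 16.7 Ω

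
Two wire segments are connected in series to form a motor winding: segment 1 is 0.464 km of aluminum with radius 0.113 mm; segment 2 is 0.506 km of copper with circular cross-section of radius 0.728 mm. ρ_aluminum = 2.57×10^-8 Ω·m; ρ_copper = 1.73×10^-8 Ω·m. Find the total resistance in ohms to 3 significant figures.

Segment 1: A = πr² = π(1.1300e-04 m)² = 4.011e-08 m²
R₁ = ρL/A = (2.57×10^-8)(464)/(4.011e-08) = 297.3 Ω
Segment 2: A = πr² = π(7.2800e-04 m)² = 1.665e-06 m²
R₂ = (1.73×10^-8)(506)/(1.665e-06) = 5.258 Ω
R = R₁ + R₂ = 303 Ω

303 Ω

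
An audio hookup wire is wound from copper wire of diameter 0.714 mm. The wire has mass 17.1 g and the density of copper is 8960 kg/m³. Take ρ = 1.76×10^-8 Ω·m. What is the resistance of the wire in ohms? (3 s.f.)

0.210 Ω

A = π(d/2)² = π(3.5700e-04 m)² = 4.0039e-07 m²
L = m/(density·A) = 0.0171/(8960×4.0039e-07) = 4.767 m
R = ρL/A = (1.76×10^-8)(4.767)/(4.0039e-07) = 0.210 Ω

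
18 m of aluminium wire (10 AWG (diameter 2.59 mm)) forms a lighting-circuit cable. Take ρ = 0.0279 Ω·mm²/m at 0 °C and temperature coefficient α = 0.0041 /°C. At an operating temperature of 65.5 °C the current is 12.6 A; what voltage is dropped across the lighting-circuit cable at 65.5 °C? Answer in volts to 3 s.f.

1.52 V

ρ = 0.0279 Ω·mm²/m = 2.79×10^-8 Ω·m
A = π(2.59/2 mm)² = π(1.2950e-03 m)² = 5.269e-06 m²
R₍0₎ = ρL/A = (2.79×10^-8)(18)/(5.269e-06) = 0.09532 Ω
R₍65.5₎ = R₍0₎(1 + αΔT) = 0.09532 × (1 + 0.0041×65.5) = 0.1209 Ω
V = IR = 12.6 × 0.1209 = 1.52 V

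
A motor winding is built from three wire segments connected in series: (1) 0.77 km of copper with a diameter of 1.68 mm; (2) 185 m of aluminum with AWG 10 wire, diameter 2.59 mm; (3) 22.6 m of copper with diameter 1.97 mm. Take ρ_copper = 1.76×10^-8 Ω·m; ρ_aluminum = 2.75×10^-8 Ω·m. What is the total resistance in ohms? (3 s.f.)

7.21 Ω

Seg 1: A = π(d/2)² = π(8.4000e-04 m)² = 2.217e-06 m²
R_1 = (1.76×10^-8)(770)/(2.217e-06) = 6.114 Ω
Seg 2: A = π(2.59/2 mm)² = π(1.2950e-03 m)² = 5.269e-06 m²
R_2 = (2.75×10^-8)(185)/(5.269e-06) = 0.9656 Ω
Seg 3: A = π(d/2)² = π(9.8500e-04 m)² = 3.048e-06 m²
R_3 = (1.76×10^-8)(22.6)/(3.048e-06) = 0.1305 Ω
R_total = R_1 + R_2 + R_3 = 7.21 Ω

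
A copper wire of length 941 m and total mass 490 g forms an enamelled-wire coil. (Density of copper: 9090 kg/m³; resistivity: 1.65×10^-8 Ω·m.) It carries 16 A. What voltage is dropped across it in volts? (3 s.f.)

4340 V

A = m/(density·L) = 0.49/(9090×941) = 5.7285e-08 m²
R = ρL/A = (1.65×10^-8)(941)/(5.7285e-08) = 271 Ω
V = IR = 16 × 271 = 4340 V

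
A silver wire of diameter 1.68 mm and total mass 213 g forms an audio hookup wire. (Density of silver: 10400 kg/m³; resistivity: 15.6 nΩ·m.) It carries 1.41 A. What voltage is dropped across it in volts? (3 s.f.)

0.0917 V

ρ = 15.6 nΩ·m = 1.56×10^-8 Ω·m
A = π(d/2)² = π(8.4000e-04 m)² = 2.2167e-06 m²
L = m/(density·A) = 0.213/(10400×2.2167e-06) = 9.239 m
R = ρL/A = (1.56×10^-8)(9.239)/(2.2167e-06) = 0.06502 Ω
V = IR = 1.41 × 0.06502 = 0.0917 V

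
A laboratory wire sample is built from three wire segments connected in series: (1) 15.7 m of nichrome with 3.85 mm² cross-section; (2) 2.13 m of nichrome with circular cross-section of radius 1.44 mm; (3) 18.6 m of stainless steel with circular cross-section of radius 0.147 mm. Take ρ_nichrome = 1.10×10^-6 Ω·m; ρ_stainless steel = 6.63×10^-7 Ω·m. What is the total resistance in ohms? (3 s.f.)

186 Ω

Seg 1: A = 3.85 mm² = 3.850e-06 m²
R_1 = (1.10×10^-6)(15.7)/(3.850e-06) = 4.486 Ω
Seg 2: A = πr² = π(1.4400e-03 m)² = 6.514e-06 m²
R_2 = (1.10×10^-6)(2.13)/(6.514e-06) = 0.3597 Ω
Seg 3: A = πr² = π(1.4700e-04 m)² = 6.789e-08 m²
R_3 = (6.63×10^-7)(18.6)/(6.789e-08) = 181.7 Ω
R_total = R_1 + R_2 + R_3 = 186 Ω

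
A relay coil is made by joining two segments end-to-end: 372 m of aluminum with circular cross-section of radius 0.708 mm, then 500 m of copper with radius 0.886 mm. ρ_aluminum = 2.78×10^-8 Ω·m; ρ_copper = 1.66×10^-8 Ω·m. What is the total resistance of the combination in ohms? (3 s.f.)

9.93 Ω

Segment 1: A = πr² = π(7.0800e-04 m)² = 1.575e-06 m²
R₁ = ρL/A = (2.78×10^-8)(372)/(1.575e-06) = 6.567 Ω
Segment 2: A = πr² = π(8.8600e-04 m)² = 2.466e-06 m²
R₂ = (1.66×10^-8)(500)/(2.466e-06) = 3.366 Ω
R = R₁ + R₂ = 9.93 Ω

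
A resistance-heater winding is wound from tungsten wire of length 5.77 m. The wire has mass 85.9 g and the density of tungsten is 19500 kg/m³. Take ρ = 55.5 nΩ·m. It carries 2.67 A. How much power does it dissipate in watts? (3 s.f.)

2.99 W

ρ = 55.5 nΩ·m = 5.55×10^-8 Ω·m
A = m/(density·L) = 0.0859/(19500×5.77) = 7.6345e-07 m²
R = ρL/A = (5.55×10^-8)(5.77)/(7.6345e-07) = 0.4195 Ω
P = I²R = (2.67)² × 0.4195 = 2.99 W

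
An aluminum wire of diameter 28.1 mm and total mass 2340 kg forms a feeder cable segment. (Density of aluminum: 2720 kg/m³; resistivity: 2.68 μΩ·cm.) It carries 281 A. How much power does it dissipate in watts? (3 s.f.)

ρ = 2.68 μΩ·cm = 2.68×10^-8 Ω·m
A = π(d/2)² = π(1.4050e-02 m)² = 6.2016e-04 m²
L = m/(density·A) = 2340/(2720×6.2016e-04) = 1387 m
R = ρL/A = (2.68×10^-8)(1387)/(6.2016e-04) = 0.05995 Ω
P = I²R = (281)² × 0.05995 = 4730 W

4730 W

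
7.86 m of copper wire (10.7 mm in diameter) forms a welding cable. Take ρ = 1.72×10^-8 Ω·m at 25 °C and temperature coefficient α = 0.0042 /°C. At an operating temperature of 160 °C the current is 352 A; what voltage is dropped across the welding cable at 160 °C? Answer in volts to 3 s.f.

0.829 V

A = π(d/2)² = π(5.3500e-03 m)² = 8.992e-05 m²
R₍25₎ = ρL/A = (1.72×10^-8)(7.86)/(8.992e-05) = 0.001503 Ω
R₍160₎ = R₍25₎(1 + αΔT) = 0.001503 × (1 + 0.0042×135) = 0.002356 Ω
V = IR = 352 × 0.002356 = 0.829 V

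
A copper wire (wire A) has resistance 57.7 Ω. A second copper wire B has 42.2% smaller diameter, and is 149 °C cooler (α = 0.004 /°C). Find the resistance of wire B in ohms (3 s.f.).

R ∝ ρL/d² with ρ ∝ (1+αΔT), so R_B/R_A = (1 − 42.2/100)⁻² × (1 − 0.004×149)
= 2.993 × 0.404 = 1.209
R_B = 1.209 × 57.7 = 69.8 Ω

69.8 Ω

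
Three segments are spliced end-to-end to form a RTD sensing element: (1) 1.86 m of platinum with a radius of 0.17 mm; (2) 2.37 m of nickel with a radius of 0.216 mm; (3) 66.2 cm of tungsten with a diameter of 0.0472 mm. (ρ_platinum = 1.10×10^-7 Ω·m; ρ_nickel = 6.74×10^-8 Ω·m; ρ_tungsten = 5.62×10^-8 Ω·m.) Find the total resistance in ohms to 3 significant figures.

24.6 Ω

Seg 1: A = πr² = π(1.7000e-04 m)² = 9.079e-08 m²
R_1 = (1.10×10^-7)(1.86)/(9.079e-08) = 2.254 Ω
Seg 2: A = πr² = π(2.1600e-04 m)² = 1.466e-07 m²
R_2 = (6.74×10^-8)(2.37)/(1.466e-07) = 1.09 Ω
Seg 3: A = π(d/2)² = π(2.3600e-05 m)² = 1.750e-09 m²
R_3 = (5.62×10^-8)(0.662)/(1.750e-09) = 21.26 Ω
R_total = R_1 + R_2 + R_3 = 24.6 Ω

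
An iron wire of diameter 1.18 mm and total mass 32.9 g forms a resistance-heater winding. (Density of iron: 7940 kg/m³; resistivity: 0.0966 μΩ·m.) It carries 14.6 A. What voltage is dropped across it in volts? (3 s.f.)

ρ = 0.0966 μΩ·m = 9.66×10^-8 Ω·m
A = π(d/2)² = π(5.9000e-04 m)² = 1.0936e-06 m²
L = m/(density·A) = 0.0329/(7940×1.0936e-06) = 3.789 m
R = ρL/A = (9.66×10^-8)(3.789)/(1.0936e-06) = 0.3347 Ω
V = IR = 14.6 × 0.3347 = 4.89 V

4.89 V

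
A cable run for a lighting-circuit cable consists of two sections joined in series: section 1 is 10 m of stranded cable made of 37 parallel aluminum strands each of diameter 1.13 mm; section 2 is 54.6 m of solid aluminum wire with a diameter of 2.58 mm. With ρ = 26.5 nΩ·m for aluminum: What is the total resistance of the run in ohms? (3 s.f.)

ρ = 26.5 nΩ·m = 2.65×10^-8 Ω·m
Section 1: A_strand = π(5.6500e-04)² = 1.003e-06 m²; R₁ = ρL/(N·A_s) = (2.65×10^-8)(10)/(37×1.003e-06) = 0.007142 Ω
Section 2: A = π(d/2)² = π(1.2900e-03 m)² = 5.228e-06 m²
R₂ = (2.65×10^-8)(54.6)/(5.228e-06) = 0.2768 Ω
R = R₁ + R₂ = 0.284 Ω

0.284 Ω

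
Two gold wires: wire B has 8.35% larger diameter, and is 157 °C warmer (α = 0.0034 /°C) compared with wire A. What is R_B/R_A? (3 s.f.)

R ∝ ρL/d² with ρ ∝ (1+αΔT), so R_B/R_A = (1 + 8.35/100)⁻² × (1 + 0.0034×157)
= 0.8518 × 1.534 = 1.31

1.31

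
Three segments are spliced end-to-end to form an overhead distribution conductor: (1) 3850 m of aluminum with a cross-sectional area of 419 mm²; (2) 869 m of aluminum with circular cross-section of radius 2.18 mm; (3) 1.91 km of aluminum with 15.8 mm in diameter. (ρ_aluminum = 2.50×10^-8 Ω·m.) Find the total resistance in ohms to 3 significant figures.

Seg 1: A = 419 mm² = 4.190e-04 m²
R_1 = (2.50×10^-8)(3850)/(4.190e-04) = 0.2297 Ω
Seg 2: A = πr² = π(2.1800e-03 m)² = 1.493e-05 m²
R_2 = (2.50×10^-8)(869)/(1.493e-05) = 1.455 Ω
Seg 3: A = π(d/2)² = π(7.9000e-03 m)² = 1.961e-04 m²
R_3 = (2.50×10^-8)(1910)/(1.961e-04) = 0.2435 Ω
R_total = R_1 + R_2 + R_3 = 1.93 Ω

1.93 Ω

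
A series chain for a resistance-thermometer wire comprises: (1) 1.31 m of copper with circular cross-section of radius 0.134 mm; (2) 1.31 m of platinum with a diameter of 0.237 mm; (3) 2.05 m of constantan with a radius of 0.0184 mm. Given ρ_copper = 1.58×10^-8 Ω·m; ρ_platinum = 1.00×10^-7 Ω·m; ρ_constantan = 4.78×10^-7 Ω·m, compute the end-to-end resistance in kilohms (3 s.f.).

0.925 kΩ

Seg 1: A = πr² = π(1.3400e-04 m)² = 5.641e-08 m²
R_1 = (1.58×10^-8)(1.31)/(5.641e-08) = 0.3669 Ω
Seg 2: A = π(d/2)² = π(1.1850e-04 m)² = 4.412e-08 m²
R_2 = (1.00×10^-7)(1.31)/(4.412e-08) = 2.97 Ω
Seg 3: A = πr² = π(1.8400e-05 m)² = 1.064e-09 m²
R_3 = (4.78×10^-7)(2.05)/(1.064e-09) = 921.3 Ω
R_total = R_1 + R_2 + R_3 = 0.925 kΩ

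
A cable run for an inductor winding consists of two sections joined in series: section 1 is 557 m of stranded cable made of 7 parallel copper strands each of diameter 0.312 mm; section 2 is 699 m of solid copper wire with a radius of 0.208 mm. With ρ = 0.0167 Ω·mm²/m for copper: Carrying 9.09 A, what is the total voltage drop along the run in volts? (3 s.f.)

939 V

ρ = 0.0167 Ω·mm²/m = 1.67×10^-8 Ω·m
Section 1: A_strand = π(1.5600e-04)² = 7.645e-08 m²; R₁ = ρL/(N·A_s) = (1.67×10^-8)(557)/(7×7.645e-08) = 17.38 Ω
Section 2: A = πr² = π(2.0800e-04 m)² = 1.359e-07 m²
R₂ = (1.67×10^-8)(699)/(1.359e-07) = 85.88 Ω
R = R₁ + R₂ = 103.3 Ω
V = IR = 9.09 × 103.3 = 939 V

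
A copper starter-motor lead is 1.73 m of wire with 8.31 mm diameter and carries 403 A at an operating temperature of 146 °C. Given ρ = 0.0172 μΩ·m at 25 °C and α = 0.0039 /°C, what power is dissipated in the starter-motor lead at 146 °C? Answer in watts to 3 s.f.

131 W

ρ = 0.0172 μΩ·m = 1.72×10^-8 Ω·m
A = π(d/2)² = π(4.1550e-03 m)² = 5.424e-05 m²
R₍25₎ = ρL/A = (1.72×10^-8)(1.73)/(5.424e-05) = 5.486×10^-4 Ω
R₍146₎ = R₍25₎(1 + αΔT) = 5.486×10^-4 × (1 + 0.0039×121) = 8.075×10^-4 Ω
P = I²R = (403)² × 8.075×10^-4 = 131 W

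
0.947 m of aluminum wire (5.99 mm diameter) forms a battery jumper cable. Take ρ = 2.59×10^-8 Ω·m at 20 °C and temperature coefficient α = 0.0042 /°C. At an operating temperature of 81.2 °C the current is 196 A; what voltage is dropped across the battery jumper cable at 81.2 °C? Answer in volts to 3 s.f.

0.214 V

A = π(d/2)² = π(2.9950e-03 m)² = 2.818e-05 m²
R₍20₎ = ρL/A = (2.59×10^-8)(0.947)/(2.818e-05) = 8.704×10^-4 Ω
R₍81.2₎ = R₍20₎(1 + αΔT) = 8.704×10^-4 × (1 + 0.0042×61.2) = 0.001094 Ω
V = IR = 196 × 0.001094 = 0.214 V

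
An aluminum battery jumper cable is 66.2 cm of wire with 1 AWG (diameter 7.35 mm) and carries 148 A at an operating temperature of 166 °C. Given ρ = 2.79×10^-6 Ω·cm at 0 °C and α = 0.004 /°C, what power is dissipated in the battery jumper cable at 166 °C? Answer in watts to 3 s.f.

15.9 W

ρ = 2.79×10^-6 Ω·cm = 2.79×10^-8 Ω·m
A = π(7.35/2 mm)² = π(3.6750e-03 m)² = 4.243e-05 m²
R₍0₎ = ρL/A = (2.79×10^-8)(0.662)/(4.243e-05) = 4.353×10^-4 Ω
R₍166₎ = R₍0₎(1 + αΔT) = 4.353×10^-4 × (1 + 0.004×166) = 7.244×10^-4 Ω
P = I²R = (148)² × 7.244×10^-4 = 15.9 W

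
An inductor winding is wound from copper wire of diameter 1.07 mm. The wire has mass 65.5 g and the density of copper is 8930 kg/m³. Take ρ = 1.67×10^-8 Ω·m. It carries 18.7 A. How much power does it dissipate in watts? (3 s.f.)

53.0 W

A = π(d/2)² = π(5.3500e-04 m)² = 8.9920e-07 m²
L = m/(density·A) = 0.0655/(8930×8.9920e-07) = 8.157 m
R = ρL/A = (1.67×10^-8)(8.157)/(8.9920e-07) = 0.1515 Ω
P = I²R = (18.7)² × 0.1515 = 53.0 W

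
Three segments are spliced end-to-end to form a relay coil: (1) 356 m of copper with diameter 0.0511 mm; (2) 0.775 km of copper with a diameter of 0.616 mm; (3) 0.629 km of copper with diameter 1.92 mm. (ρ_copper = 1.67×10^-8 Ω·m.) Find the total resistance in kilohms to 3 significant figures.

Seg 1: A = π(d/2)² = π(2.5550e-05 m)² = 2.051e-09 m²
R_1 = (1.67×10^-8)(356)/(2.051e-09) = 2899 Ω
Seg 2: A = π(d/2)² = π(3.0800e-04 m)² = 2.980e-07 m²
R_2 = (1.67×10^-8)(775)/(2.980e-07) = 43.43 Ω
Seg 3: A = π(d/2)² = π(9.6000e-04 m)² = 2.895e-06 m²
R_3 = (1.67×10^-8)(629)/(2.895e-06) = 3.628 Ω
R_total = R_1 + R_2 + R_3 = 2.95 kΩ

2.95 kΩ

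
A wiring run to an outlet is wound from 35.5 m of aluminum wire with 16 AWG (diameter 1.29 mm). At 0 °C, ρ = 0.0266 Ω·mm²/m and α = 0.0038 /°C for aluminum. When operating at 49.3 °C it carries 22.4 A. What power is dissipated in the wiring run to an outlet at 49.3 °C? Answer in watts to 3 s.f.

ρ = 0.0266 Ω·mm²/m = 2.66×10^-8 Ω·m
A = π(1.29/2 mm)² = π(6.4500e-04 m)² = 1.307e-06 m²
R₍0₎ = ρL/A = (2.66×10^-8)(35.5)/(1.307e-06) = 0.7225 Ω
R₍49.3₎ = R₍0₎(1 + αΔT) = 0.7225 × (1 + 0.0038×49.3) = 0.8579 Ω
P = I²R = (22.4)² × 0.8579 = 430 W

430 W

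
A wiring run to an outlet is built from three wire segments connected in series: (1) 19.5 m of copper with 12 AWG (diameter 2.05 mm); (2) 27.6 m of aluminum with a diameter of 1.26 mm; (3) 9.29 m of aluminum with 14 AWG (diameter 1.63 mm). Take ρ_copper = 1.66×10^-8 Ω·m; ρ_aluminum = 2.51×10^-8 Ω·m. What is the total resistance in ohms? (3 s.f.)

0.765 Ω

Seg 1: A = π(2.05/2 mm)² = π(1.0250e-03 m)² = 3.301e-06 m²
R_1 = (1.66×10^-8)(19.5)/(3.301e-06) = 0.09807 Ω
Seg 2: A = π(d/2)² = π(6.3000e-04 m)² = 1.247e-06 m²
R_2 = (2.51×10^-8)(27.6)/(1.247e-06) = 0.5556 Ω
Seg 3: A = π(1.63/2 mm)² = π(8.1500e-04 m)² = 2.087e-06 m²
R_3 = (2.51×10^-8)(9.29)/(2.087e-06) = 0.1117 Ω
R_total = R_1 + R_2 + R_3 = 0.765 Ω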